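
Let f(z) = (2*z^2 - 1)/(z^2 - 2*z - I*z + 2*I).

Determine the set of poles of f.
{I, 2}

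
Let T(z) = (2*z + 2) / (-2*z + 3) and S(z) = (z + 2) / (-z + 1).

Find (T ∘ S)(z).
-6/(5*z + 1)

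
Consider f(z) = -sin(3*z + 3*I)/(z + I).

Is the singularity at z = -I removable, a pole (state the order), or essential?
Let u = z + I. The argument of sin is 3*z + 3*I = 3u, so
  f = -sin(3u)/u = -((3u) - (3u)^3/6 + ...)/u = -3 + (9/2)*u^2 - ...
The Laurent expansion about u = 0 has no negative powers; equivalently lim_{z→-I} f(z) = -3 exists and is finite.
So the singularity is removable.

Final answer: removable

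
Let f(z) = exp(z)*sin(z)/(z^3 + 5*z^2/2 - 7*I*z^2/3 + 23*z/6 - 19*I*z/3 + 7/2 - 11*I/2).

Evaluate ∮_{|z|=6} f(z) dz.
By the residue theorem, ∮_C f(z) dz = 2πi · (sum of the residues of f at the poles inside |z| = 6).

The denominator factors as (z - 3*I)*(z + 3/2 - I/3)*(z + 1 + I), so the singularities of f are simple poles at z = 3*I, z = -3/2 + I/3, z = -1 - I.
  |3*I|² = 9 < 36 = 6², so this pole is inside the contour.
  |-3/2 + I/3|² = 85/36 < 36 = 6², so this pole is inside the contour.
  |-1 - I|² = 2 < 36 = 6², so this pole is inside the contour.

With P(z) = exp(z)*sin(z) and Q(z) = z^3 + 5*z^2/2 - 7*I*z^2/3 + 23*z/6 - 19*I*z/3 + 7/2 - 11*I/2, each pole is simple, so Res(f, z₀) = P(z₀)/Q'(z₀) with Q'(z) = 3*z^2 + 5*z - 14*I*z/3 + 23/6 - 19*I/3.
  Res(f, 3*I) = P(3*I)/Q'(3*I) = (I*exp(3*I)*sinh(3))/(-55/6 + 26*I/3) = (312/5729 - 330*I/5729)*exp(3*I)*sinh(3)
  Res(f, -3/2 + I/3) = P(-3/2 + I/3)/Q'(-3/2 + I/3) = (-exp(-3/2 + I/3)*sin(3/2 - I/3))/(155/36 - 2*I/3) = (-5580/24601 - 864*I/24601)*exp(-3/2 + I/3)*sin(3/2 - I/3)
  Res(f, -1 - I) = P(-1 - I)/Q'(-1 - I) = (-exp(-1 - I)*sin(1 + I))/(-35/6 - 2*I/3) = (210/1241 - 24*I/1241)*exp(-1 - I)*sin(1 + I)

Sum of residues inside C: (210/1241 - 24*I/1241)*exp(-1 - I)*sin(1 + I) + (-5580/24601 - 864*I/24601)*exp(-3/2 + I/3)*sin(3/2 - I/3) + (312/5729 - 330*I/5729)*exp(3*I)*sinh(3)
∮_C f(z) dz = 2πi · ((210/1241 - 24*I/1241)*exp(-1 - I)*sin(1 + I) + (-5580/24601 - 864*I/24601)*exp(-3/2 + I/3)*sin(3/2 - I/3) + (312/5729 - 330*I/5729)*exp(3*I)*sinh(3)) = pi*(660/5729 + 624*I/5729)*exp(3*I)*sinh(3) + pi*(1728/24601 - 11160*I/24601)*exp(-3/2 + I/3)*sin(3/2 - I/3) + pi*(48/1241 + 420*I/1241)*exp(-1 - I)*sin(1 + I)

Final answer: pi*(660/5729 + 624*I/5729)*exp(3*I)*sinh(3) + pi*(1728/24601 - 11160*I/24601)*exp(-3/2 + I/3)*sin(3/2 - I/3) + pi*(48/1241 + 420*I/1241)*exp(-1 - I)*sin(1 + I)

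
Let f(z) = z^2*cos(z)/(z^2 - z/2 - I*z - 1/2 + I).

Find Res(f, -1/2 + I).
Write f(z) = P(z)/Q(z) with P(z) = z^2*cos(z) and Q(z) = z^2 - z/2 - I*z - 1/2 + I.
The denominator factors as Q(z) = (z - 1)*(z + 1/2 - I), so z = -1/2 + I is a simple zero of Q and P is analytic there; z = -1/2 + I is therefore a simple pole and
  Res(f, z₀) = P(z₀)/Q'(z₀).

Q'(z) = 2*z - 1/2 - I, so Q'(-1/2 + I) = -3/2 + I.
P(-1/2 + I) = (-3/4 - I)*cos(1/2 - I).

Res(f, -1/2 + I) = ((-3/4 - I)*cos(1/2 - I))/(-3/2 + I) = (1/26 + 9*I/13)*cos(1/2 - I)

Final answer: (1/26 + 9*I/13)*cos(1/2 - I)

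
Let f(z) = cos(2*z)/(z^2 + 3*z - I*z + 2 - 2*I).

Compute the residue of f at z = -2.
Write f(z) = P(z)/Q(z) with P(z) = cos(2*z) and Q(z) = z^2 + 3*z - I*z + 2 - 2*I.
The denominator factors as Q(z) = (z + 1 - I)*(z + 2), so z = -2 is a simple zero of Q and P is analytic there; z = -2 is therefore a simple pole and
  Res(f, z₀) = P(z₀)/Q'(z₀).

Q'(z) = 2*z + 3 - I, so Q'(-2) = -1 - I.
P(-2) = cos(4).

Res(f, -2) = (cos(4))/(-1 - I) = (-1/2 + I/2)*cos(4)

Final answer: (-1/2 + I/2)*cos(4)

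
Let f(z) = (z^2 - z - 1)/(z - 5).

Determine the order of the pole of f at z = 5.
1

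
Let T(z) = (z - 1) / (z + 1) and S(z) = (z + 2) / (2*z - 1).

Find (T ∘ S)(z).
(T ∘ S)(z) = T(S(z)) = ((1)*S(z) + (-1))/((1)*S(z) + (1)). Multiply numerator and denominator by 2*z - 1:
  numerator:   (1)*(z + 2) + (-1)*(2*z - 1) = -z + 3
  denominator: (1)*(z + 2) + (1)*(2*z - 1) = 3*z + 1
(T ∘ S)(z) = (-z + 3)/(3*z + 1)

Final answer: (-z + 3)/(3*z + 1)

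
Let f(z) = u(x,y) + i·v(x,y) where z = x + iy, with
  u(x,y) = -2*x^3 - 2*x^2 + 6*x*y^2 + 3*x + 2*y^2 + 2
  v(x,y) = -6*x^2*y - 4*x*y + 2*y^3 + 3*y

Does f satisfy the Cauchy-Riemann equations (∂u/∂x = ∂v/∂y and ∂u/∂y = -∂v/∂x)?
∂u/∂x = -6*x^2 - 4*x + 6*y^2 + 3
∂v/∂y = -6*x^2 - 4*x + 6*y^2 + 3
∂u/∂y = 12*x*y + 4*y
∂v/∂x = -12*x*y - 4*y
∂u/∂x = ∂v/∂y and ∂u/∂y = -∂v/∂x hold identically; f is analytic.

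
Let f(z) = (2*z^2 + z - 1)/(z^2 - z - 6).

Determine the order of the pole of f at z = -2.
Factor the denominator:
  z^2 - z - 6 = (z + 2)*(z - 3)

The numerator P(z) = 2*z^2 + z - 1 has P(-2) = 5 ≠ 0, so no factor of (z + 2) cancels.
Near z = -2 we can therefore write f(z) = g(z)/(z + 2) with g analytic at -2 and g(-2) ≠ 0 (g is the numerator divided by the remaining denominator factors).

Hence z = -2 is a pole of order 1.

Final answer: 1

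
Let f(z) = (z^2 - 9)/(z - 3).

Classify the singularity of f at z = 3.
removable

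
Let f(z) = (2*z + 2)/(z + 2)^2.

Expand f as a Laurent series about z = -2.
Put w = z - (-2), i.e. z = w - 2. The denominator is w^2, so it suffices to rewrite the numerator in powers of w.

P(z) = 2*z + 2
P(w - 2) = -2 + 2*w

Dividing each term by w^2:
  f = -2/w^2 + 2/w

Substituting back w = z + 2:
  f(z) = -2/(z + 2)^2 + 2/(z + 2)

The series is finite because the numerator is a polynomial; the negative powers form the principal part, and the coefficient of 1/(z + 2) gives Res(f, -2) = 2.

Final answer: -2/(z + 2)^2 + 2/(z + 2)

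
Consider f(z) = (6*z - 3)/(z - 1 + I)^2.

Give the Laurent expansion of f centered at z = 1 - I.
Put w = z - (1 - I), i.e. z = w + 1 - I. The denominator is w^2, so it suffices to rewrite the numerator in powers of w.

P(z) = 6*z - 3
P(w + 1 - I) = 3 - 6*I + 6*w

Dividing each term by w^2:
  f = (3 - 6*I)/w^2 + 6/w

Substituting back w = z - 1 + I:
  f(z) = (3 - 6*I)/(z - 1 + I)^2 + 6/(z - 1 + I)

The series is finite because the numerator is a polynomial; the negative powers form the principal part, and the coefficient of 1/(z - 1 + I) gives Res(f, 1 - I) = 6.

Final answer: (3 - 6*I)/(z - 1 + I)^2 + 6/(z - 1 + I)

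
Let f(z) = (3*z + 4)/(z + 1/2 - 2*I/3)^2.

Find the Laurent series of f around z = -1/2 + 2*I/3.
Put w = z - (-1/2 + 2*I/3), i.e. z = w - 1/2 + 2*I/3. The denominator is w^2, so it suffices to rewrite the numerator in powers of w.

P(z) = 3*z + 4
P(w - 1/2 + 2*I/3) = 5/2 + 2*I + 3*w

Dividing each term by w^2:
  f = (5/2 + 2*I)/w^2 + 3/w

Substituting back w = z + 1/2 - 2*I/3:
  f(z) = (5/2 + 2*I)/(z + 1/2 - 2*I/3)^2 + 3/(z + 1/2 - 2*I/3)

The series is finite because the numerator is a polynomial; the negative powers form the principal part, and the coefficient of 1/(z + 1/2 - 2*I/3) gives Res(f, -1/2 + 2*I/3) = 3.

Final answer: (5/2 + 2*I)/(z + 1/2 - 2*I/3)^2 + 3/(z + 1/2 - 2*I/3)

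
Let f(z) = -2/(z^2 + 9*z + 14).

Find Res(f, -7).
Write f(z) = P(z)/Q(z) with P(z) = -2 and Q(z) = z^2 + 9*z + 14.
The denominator factors as Q(z) = (z + 2)*(z + 7), so z = -7 is a simple zero of Q and P is analytic there; z = -7 is therefore a simple pole and
  Res(f, z₀) = P(z₀)/Q'(z₀).

Q'(z) = 2*z + 9, so Q'(-7) = -5.
P(-7) = -2.

Res(f, -7) = (-2)/(-5) = 2/5

Final answer: 2/5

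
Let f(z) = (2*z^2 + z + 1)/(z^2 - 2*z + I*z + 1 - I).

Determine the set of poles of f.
The singularities of f are the zeros of the denominator. Factoring,
  z^2 - 2*z + I*z + 1 - I = (z - 1)*(z - 1 + I)
so the candidates are z = 1, z = 1 - I.

Check the numerator P(z) = 2*z^2 + z + 1 at each one:
  P(1) = 4 ≠ 0, so z = 1 is a (simple) pole.
  P(1 - I) = 2 - 5*I ≠ 0, so z = 1 - I is a (simple) pole.

Poles of f: {1 - I, 1}

Final answer: {1 - I, 1}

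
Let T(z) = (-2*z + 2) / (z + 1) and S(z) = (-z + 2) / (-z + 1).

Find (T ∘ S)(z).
(T ∘ S)(z) = T(S(z)) = ((-2)*S(z) + (2))/((1)*S(z) + (1)). Multiply numerator and denominator by -z + 1:
  numerator:   (-2)*(-z + 2) + (2)*(-z + 1) = -2
  denominator: (1)*(-z + 2) + (1)*(-z + 1) = -2*z + 3
(T ∘ S)(z) = -2/(-2*z + 3) = 2/(2*z - 3)

Final answer: 2/(2*z - 3)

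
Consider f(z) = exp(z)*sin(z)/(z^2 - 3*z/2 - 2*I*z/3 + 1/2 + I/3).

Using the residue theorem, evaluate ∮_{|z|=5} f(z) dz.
By the residue theorem, ∮_C f(z) dz = 2πi · (sum of the residues of f at the poles inside |z| = 5).

The denominator factors as (z - 1/2)*(z - 1 - 2*I/3), so the singularities of f are simple poles at z = 1/2, z = 1 + 2*I/3.
  |1/2|² = 1/4 < 25 = 5², so this pole is inside the contour.
  |1 + 2*I/3|² = 13/9 < 25 = 5², so this pole is inside the contour.

With P(z) = exp(z)*sin(z) and Q(z) = z^2 - 3*z/2 - 2*I*z/3 + 1/2 + I/3, each pole is simple, so Res(f, z₀) = P(z₀)/Q'(z₀) with Q'(z) = 2*z - 3/2 - 2*I/3.
  Res(f, 1/2) = P(1/2)/Q'(1/2) = (exp(1/2)*sin(1/2))/(-1/2 - 2*I/3) = (-18/25 + 24*I/25)*exp(1/2)*sin(1/2)
  Res(f, 1 + 2*I/3) = P(1 + 2*I/3)/Q'(1 + 2*I/3) = (exp(1 + 2*I/3)*sin(1 + 2*I/3))/(1/2 + 2*I/3) = (18/25 - 24*I/25)*exp(1 + 2*I/3)*sin(1 + 2*I/3)

Sum of residues inside C: (18/25 - 24*I/25)*exp(1 + 2*I/3)*sin(1 + 2*I/3) + (-18/25 + 24*I/25)*exp(1/2)*sin(1/2)
∮_C f(z) dz = 2πi · ((18/25 - 24*I/25)*exp(1 + 2*I/3)*sin(1 + 2*I/3) + (-18/25 + 24*I/25)*exp(1/2)*sin(1/2)) = pi*(-48/25 - 36*I/25)*exp(1/2)*sin(1/2) + pi*(48/25 + 36*I/25)*exp(1 + 2*I/3)*sin(1 + 2*I/3)

Final answer: pi*(-48/25 - 36*I/25)*exp(1/2)*sin(1/2) + pi*(48/25 + 36*I/25)*exp(1 + 2*I/3)*sin(1 + 2*I/3)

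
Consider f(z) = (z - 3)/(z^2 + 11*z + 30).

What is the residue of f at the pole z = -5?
Write f(z) = P(z)/Q(z) with P(z) = z - 3 and Q(z) = z^2 + 11*z + 30.
The denominator factors as Q(z) = (z + 5)*(z + 6), so z = -5 is a simple zero of Q and P is analytic there; z = -5 is therefore a simple pole and
  Res(f, z₀) = P(z₀)/Q'(z₀).

Q'(z) = 2*z + 11, so Q'(-5) = 1.
P(-5) = -8.

Res(f, -5) = (-8)/(1) = -8

Final answer: -8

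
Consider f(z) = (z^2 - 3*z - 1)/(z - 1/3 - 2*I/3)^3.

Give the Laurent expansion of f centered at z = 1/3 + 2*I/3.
Put w = z - (1/3 + 2*I/3), i.e. z = w + 1/3 + 2*I/3. The denominator is w^3, so it suffices to rewrite the numerator in powers of w.

P(z) = z^2 - 3*z - 1
P(w + 1/3 + 2*I/3) = -7/3 - 14*I/9 + (-7/3 + 4*I/3)*w + w^2

Dividing each term by w^3:
  f = (-7/3 - 14*I/9)/w^3 + (-7/3 + 4*I/3)/w^2 + 1/w

Substituting back w = z - 1/3 - 2*I/3:
  f(z) = (-7/3 - 14*I/9)/(z - 1/3 - 2*I/3)^3 + (-7/3 + 4*I/3)/(z - 1/3 - 2*I/3)^2 + 1/(z - 1/3 - 2*I/3)

The series is finite because the numerator is a polynomial; the negative powers form the principal part, and the coefficient of 1/(z - 1/3 - 2*I/3) gives Res(f, 1/3 + 2*I/3) = 1.

Final answer: (-7/3 - 14*I/9)/(z - 1/3 - 2*I/3)^3 + (-7/3 + 4*I/3)/(z - 1/3 - 2*I/3)^2 + 1/(z - 1/3 - 2*I/3)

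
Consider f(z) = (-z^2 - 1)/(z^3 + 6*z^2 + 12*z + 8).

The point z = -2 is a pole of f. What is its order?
Factor the denominator:
  z^3 + 6*z^2 + 12*z + 8 = (z + 2)^3

The numerator P(z) = -z^2 - 1 has P(-2) = -5 ≠ 0, so no factor of (z + 2) cancels.
Near z = -2 we can therefore write f(z) = g(z)/(z + 2)^3 with g analytic at -2 and g(-2) ≠ 0 (g is just the numerator).

Hence z = -2 is a pole of order 3.

Final answer: 3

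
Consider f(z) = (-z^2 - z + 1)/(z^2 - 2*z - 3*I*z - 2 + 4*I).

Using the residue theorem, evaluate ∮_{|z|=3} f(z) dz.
By the residue theorem, ∮_C f(z) dz = 2πi · (sum of the residues of f at the poles inside |z| = 3).

The denominator factors as (z - 2 - I)*(z - 2*I), so the singularities of f are simple poles at z = 2 + I, z = 2*I.
  |2 + I|² = 5 < 9 = 3², so this pole is inside the contour.
  |2*I|² = 4 < 9 = 3², so this pole is inside the contour.

With P(z) = -z^2 - z + 1 and Q(z) = z^2 - 2*z - 3*I*z - 2 + 4*I, each pole is simple, so Res(f, z₀) = P(z₀)/Q'(z₀) with Q'(z) = 2*z - 2 - 3*I.
  Res(f, 2 + I) = P(2 + I)/Q'(2 + I) = (-4 - 5*I)/(2 - I) = -3/5 - 14*I/5
  Res(f, 2*I) = P(2*I)/Q'(2*I) = (5 - 2*I)/(-2 + I) = -12/5 - I/5

Sum of residues inside C: -3 - 3*I
∮_C f(z) dz = 2πi · (-3 - 3*I) = pi*(6 - 6*I)

Final answer: pi*(6 - 6*I)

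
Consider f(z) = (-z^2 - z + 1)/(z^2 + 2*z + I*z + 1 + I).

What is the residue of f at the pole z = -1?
Write f(z) = P(z)/Q(z) with P(z) = -z^2 - z + 1 and Q(z) = z^2 + 2*z + I*z + 1 + I.
The denominator factors as Q(z) = (z + 1 + I)*(z + 1), so z = -1 is a simple zero of Q and P is analytic there; z = -1 is therefore a simple pole and
  Res(f, z₀) = P(z₀)/Q'(z₀).

Q'(z) = 2*z + 2 + I, so Q'(-1) = I.
P(-1) = 1.

Res(f, -1) = (1)/(I) = -I

Final answer: -I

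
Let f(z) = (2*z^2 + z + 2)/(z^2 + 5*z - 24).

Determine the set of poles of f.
The singularities of f are the zeros of the denominator. Factoring,
  z^2 + 5*z - 24 = (z - 3)*(z + 8)
so the candidates are z = 3, z = -8.

Check the numerator P(z) = 2*z^2 + z + 2 at each one:
  P(3) = 23 ≠ 0, so z = 3 is a (simple) pole.
  P(-8) = 122 ≠ 0, so z = -8 is a (simple) pole.

Poles of f: {-8, 3}

Final answer: {-8, 3}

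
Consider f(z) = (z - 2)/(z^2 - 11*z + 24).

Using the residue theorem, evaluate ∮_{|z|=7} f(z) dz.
-2*I*pi/5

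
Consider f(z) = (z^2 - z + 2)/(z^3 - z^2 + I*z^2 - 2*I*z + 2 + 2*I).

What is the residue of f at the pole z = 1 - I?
1/4 + I/4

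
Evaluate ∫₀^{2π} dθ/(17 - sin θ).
Call the integral J. The integrand is 2π-periodic and we integrate over a full period, so shifting θ does not change the value (θ → θ + π/2 turns sin θ into cos θ; θ → θ + π flips the sign of the trig term). Hence
  J = ∫₀^{2π} dθ/(17 + cos θ).
Put z = e^{iθ}: then cos θ = (z + 1/z)/2, dθ = dz/(iz), and z runs once counterclockwise around |z| = 1:
  J = ∮_{|z|=1} 1/(17 + (z + 1/z)/2) · dz/(iz) = (2/i) ∮_{|z|=1} dz/(z^2 + 34*z + 1).
The roots of z^2 + 34*z + 1 are z = (-17 ± sqrt(17^2 - 1^2)), with sqrt(288) = 12*sqrt(2); their product is 1, so only z₊ = -17 + 12*sqrt(2) lies inside the unit circle (z₋ = -17 - 12*sqrt(2) lies outside).
z₊ is a simple zero of q(z) = z^2 + 34*z + 1, so Res(1/q, z₊) = 1/q'(z₊) with q'(z) = 2*z + 34; and q'(z₊) = (z₊ - z₋) = 24*sqrt(2).
Therefore J = (2/i) · 2πi · 1/(24*sqrt(2)) = 2*pi/(12*sqrt(2)) = sqrt(2)*pi/12

Final answer: sqrt(2)*pi/12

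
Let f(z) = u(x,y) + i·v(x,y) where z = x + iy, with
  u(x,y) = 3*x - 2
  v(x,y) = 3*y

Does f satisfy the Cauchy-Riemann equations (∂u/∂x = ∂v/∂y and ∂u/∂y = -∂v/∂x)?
∂u/∂x = 3
∂v/∂y = 3
∂u/∂y = 0
∂v/∂x = 0
∂u/∂x = ∂v/∂y and ∂u/∂y = -∂v/∂x hold identically; f is analytic.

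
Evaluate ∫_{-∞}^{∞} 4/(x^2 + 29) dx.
Let f(z) = 4/(z^2 + 29). The denominator has no real zeros and deg Q - deg P = 2 ≥ 2, so the integral of f over the upper semicircle |z| = R tends to 0 as R → ∞. Closing the contour in the upper half-plane,
  ∫_{-∞}^{∞} f(x) dx = 2πi · Σ Res(f, z_k)  over the poles with Im z_k > 0.

Zeros of the denominator: z^2 + 29 = 0 gives z = ±sqrt(29)*I.
Upper half-plane: z = sqrt(29)*I (simple).

Each pole is a simple zero of Q(z) = z^2 + 29, so Res(f, z₀) = P(z₀)/Q'(z₀) with P(z) = 4, Q'(z) = 2*z:
  Res(f, sqrt(29)*I) = (4)/(2*sqrt(29)*I) = -2*sqrt(29)*I/29

∫_{-∞}^{∞} f(x) dx = 2πi · (-2*sqrt(29)*I/29) = 4*sqrt(29)*pi/29

Final answer: 4*sqrt(29)*pi/29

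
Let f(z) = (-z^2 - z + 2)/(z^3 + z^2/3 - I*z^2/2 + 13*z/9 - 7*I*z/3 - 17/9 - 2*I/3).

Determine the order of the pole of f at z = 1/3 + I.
Factor the denominator:
  z^3 + z^2/3 - I*z^2/2 + 13*z/9 - 7*I*z/3 - 17/9 - 2*I/3 = (z - 1/3 - I)^2*(z + 1 + 3*I/2)

The numerator P(z) = -z^2 - z + 2 has P(1/3 + I) = 23/9 - 5*I/3 ≠ 0, so no factor of (z - 1/3 - I) cancels.
Near z = 1/3 + I we can therefore write f(z) = g(z)/(z - 1/3 - I)^2 with g analytic at 1/3 + I and g(1/3 + I) ≠ 0 (g is the numerator divided by the remaining denominator factors).

Hence z = 1/3 + I is a pole of order 2.

Final answer: 2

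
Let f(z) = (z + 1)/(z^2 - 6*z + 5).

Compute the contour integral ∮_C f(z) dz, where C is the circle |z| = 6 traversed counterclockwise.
2*I*pi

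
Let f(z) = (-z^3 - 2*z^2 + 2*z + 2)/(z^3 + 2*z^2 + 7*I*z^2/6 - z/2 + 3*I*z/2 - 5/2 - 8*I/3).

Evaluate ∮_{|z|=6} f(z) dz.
By the residue theorem, ∮_C f(z) dz = 2πi · (sum of the residues of f at the poles inside |z| = 6).

The denominator factors as (z + 1 + 3*I/2)*(z + 2 - I/3)*(z - 1), so the singularities of f are simple poles at z = -1 - 3*I/2, z = -2 + I/3, z = 1.
  |-1 - 3*I/2|² = 13/4 < 36 = 6², so this pole is inside the contour.
  |-2 + I/3|² = 37/9 < 36 = 6², so this pole is inside the contour.
  |1|² = 1 < 36 = 6², so this pole is inside the contour.

With P(z) = -z^3 - 2*z^2 + 2*z + 2 and Q(z) = z^3 + 2*z^2 + 7*I*z^2/6 - z/2 + 3*I*z/2 - 5/2 - 8*I/3, each pole is simple, so Res(f, z₀) = P(z₀)/Q'(z₀) with Q'(z) = 3*z^2 + 4*z + 7*I*z/3 - 1/2 + 3*I/2.
  Res(f, -1 - 3*I/2) = P(-1 - 3*I/2)/Q'(-1 - 3*I/2) = (-13/4 - 63*I/8)/(-19/4 + 13*I/6) = -234/3925 + 12801*I/7850
  Res(f, -2 + I/3) = P(-2 + I/3)/Q'(-2 + I/3) = (-22/9 - 17*I/27)/(43/18 - 35*I/6) = -351/6437 - 7661*I/19311
  Res(f, 1) = P(1)/Q'(1) = (1)/(13/2 + 23*I/6) = 117/1025 - 69*I/1025

Sum of residues inside C: 7*I/6
∮_C f(z) dz = 2πi · (7*I/6) = -7*pi/3

Final answer: -7*pi/3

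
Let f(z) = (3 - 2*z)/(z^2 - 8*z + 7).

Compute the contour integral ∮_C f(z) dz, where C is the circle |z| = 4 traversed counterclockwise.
By the residue theorem, ∮_C f(z) dz = 2πi · (sum of the residues of f at the poles inside |z| = 4).

The denominator factors as (z - 7)*(z - 1), so the singularities of f are simple poles at z = 7, z = 1.
  |7|² = 49 > 16 = 4², so this pole is outside the contour.
  |1|² = 1 < 16 = 4², so this pole is inside the contour.

With P(z) = 3 - 2*z and Q(z) = z^2 - 8*z + 7, each pole is simple, so Res(f, z₀) = P(z₀)/Q'(z₀) with Q'(z) = 2*z - 8.
  Res(f, 1) = P(1)/Q'(1) = (1)/(-6) = -1/6

∮_C f(z) dz = 2πi · (-1/6) = -I*pi/3

Final answer: -I*pi/3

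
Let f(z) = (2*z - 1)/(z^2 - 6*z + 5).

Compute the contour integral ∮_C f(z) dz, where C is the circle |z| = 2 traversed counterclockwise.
By the residue theorem, ∮_C f(z) dz = 2πi · (sum of the residues of f at the poles inside |z| = 2).

The denominator factors as (z - 1)*(z - 5), so the singularities of f are simple poles at z = 1, z = 5.
  |1|² = 1 < 4 = 2², so this pole is inside the contour.
  |5|² = 25 > 4 = 2², so this pole is outside the contour.

With P(z) = 2*z - 1 and Q(z) = z^2 - 6*z + 5, each pole is simple, so Res(f, z₀) = P(z₀)/Q'(z₀) with Q'(z) = 2*z - 6.
  Res(f, 1) = P(1)/Q'(1) = (1)/(-4) = -1/4

∮_C f(z) dz = 2πi · (-1/4) = -I*pi/2

Final answer: -I*pi/2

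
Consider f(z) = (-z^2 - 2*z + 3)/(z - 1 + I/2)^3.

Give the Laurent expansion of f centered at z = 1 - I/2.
(1/4 + 2*I)/(z - 1 + I/2)^3 + (-4 + I)/(z - 1 + I/2)^2 - 1/(z - 1 + I/2)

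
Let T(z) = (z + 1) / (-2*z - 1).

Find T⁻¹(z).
Set w = T(z) = (z + 1) / (-2*z - 1) and solve for z:
  w*(-2*z - 1) = z + 1
  -w + z*(-2*w - 1) - 1 = 0
  z*(-2*w - 1) = w + 1
  z = (-w - 1)/(2*w + 1)
Renaming the variable, T⁻¹(z) = (-z - 1)/(2*z + 1).
(Check: ad - bc = 1 ≠ 0, so T is invertible.)

Final answer: (-z - 1)/(2*z + 1)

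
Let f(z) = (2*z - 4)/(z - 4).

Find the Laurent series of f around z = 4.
4/(z - 4) + 2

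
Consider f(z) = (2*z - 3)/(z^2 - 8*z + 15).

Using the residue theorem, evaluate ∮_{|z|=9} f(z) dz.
By the residue theorem, ∮_C f(z) dz = 2πi · (sum of the residues of f at the poles inside |z| = 9).

The denominator factors as (z - 3)*(z - 5), so the singularities of f are simple poles at z = 3, z = 5.
  |3|² = 9 < 81 = 9², so this pole is inside the contour.
  |5|² = 25 < 81 = 9², so this pole is inside the contour.

With P(z) = 2*z - 3 and Q(z) = z^2 - 8*z + 15, each pole is simple, so Res(f, z₀) = P(z₀)/Q'(z₀) with Q'(z) = 2*z - 8.
  Res(f, 3) = P(3)/Q'(3) = (3)/(-2) = -3/2
  Res(f, 5) = P(5)/Q'(5) = (7)/(2) = 7/2

Sum of residues inside C: 2
∮_C f(z) dz = 2πi · (2) = 4*I*pi

Final answer: 4*I*pi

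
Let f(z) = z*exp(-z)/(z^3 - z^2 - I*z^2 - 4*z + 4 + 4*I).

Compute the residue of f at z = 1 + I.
Write f(z) = P(z)/Q(z) with P(z) = z*exp(-z) and Q(z) = z^3 - z^2 - I*z^2 - 4*z + 4 + 4*I.
The denominator factors as Q(z) = (z - 1 - I)*(z + 2)*(z - 2), so z = 1 + I is a simple zero of Q and P is analytic there; z = 1 + I is therefore a simple pole and
  Res(f, z₀) = P(z₀)/Q'(z₀).

Q'(z) = 3*z^2 - 2*z - 2*I*z - 4, so Q'(1 + I) = -4 + 2*I.
P(1 + I) = (1 + I)*exp(-1 - I).

Res(f, 1 + I) = ((1 + I)*exp(-1 - I))/(-4 + 2*I) = (-1/10 - 3*I/10)*exp(-1 - I)

Final answer: (-1/10 - 3*I/10)*exp(-1 - I)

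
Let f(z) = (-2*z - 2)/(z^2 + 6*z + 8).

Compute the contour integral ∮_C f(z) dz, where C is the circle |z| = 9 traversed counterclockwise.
-4*I*pi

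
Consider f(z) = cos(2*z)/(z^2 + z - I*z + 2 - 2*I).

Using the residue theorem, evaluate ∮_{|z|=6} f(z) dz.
pi*(-3/5 - I/5)*cos(2 + 2*I) + pi*(3/5 + I/5)*cosh(4)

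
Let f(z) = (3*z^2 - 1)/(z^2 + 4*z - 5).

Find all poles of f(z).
The singularities of f are the zeros of the denominator. Factoring,
  z^2 + 4*z - 5 = (z + 5)*(z - 1)
so the candidates are z = -5, z = 1.

Check the numerator P(z) = 3*z^2 - 1 at each one:
  P(-5) = 74 ≠ 0, so z = -5 is a (simple) pole.
  P(1) = 2 ≠ 0, so z = 1 is a (simple) pole.

Poles of f: {-5, 1}

Final answer: {-5, 1}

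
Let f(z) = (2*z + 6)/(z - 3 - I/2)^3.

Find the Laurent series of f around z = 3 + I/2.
Put w = z - (3 + I/2), i.e. z = w + 3 + I/2. The denominator is w^3, so it suffices to rewrite the numerator in powers of w.

P(z) = 2*z + 6
P(w + 3 + I/2) = 12 + I + 2*w

Dividing each term by w^3:
  f = (12 + I)/w^3 + 2/w^2

Substituting back w = z - 3 - I/2:
  f(z) = (12 + I)/(z - 3 - I/2)^3 + 2/(z - 3 - I/2)^2

The series is finite because the numerator is a polynomial; the negative powers form the principal part.

Final answer: (12 + I)/(z - 3 - I/2)^3 + 2/(z - 3 - I/2)^2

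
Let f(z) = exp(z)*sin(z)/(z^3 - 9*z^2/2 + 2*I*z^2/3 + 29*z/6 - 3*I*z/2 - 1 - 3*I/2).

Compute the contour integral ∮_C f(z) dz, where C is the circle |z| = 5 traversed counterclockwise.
pi*(144/1885 - 1032*I/1885)*exp(3/2 - I)*sin(3/2 - I) + pi*(-1314/5945 - 1458*I/5945)*exp(I/3)*sinh(1/3) + pi*(90/533 + 174*I/533)*exp(3)*sin(3)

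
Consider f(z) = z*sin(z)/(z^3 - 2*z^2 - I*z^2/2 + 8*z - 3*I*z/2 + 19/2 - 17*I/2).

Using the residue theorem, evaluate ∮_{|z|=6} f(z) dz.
By the residue theorem, ∮_C f(z) dz = 2πi · (sum of the residues of f at the poles inside |z| = 6).

The denominator factors as (z - 1 + 3*I)*(z - 2 - 3*I)*(z + 1 - I/2), so the singularities of f are simple poles at z = 1 - 3*I, z = 2 + 3*I, z = -1 + I/2.
  |1 - 3*I|² = 10 < 36 = 6², so this pole is inside the contour.
  |2 + 3*I|² = 13 < 36 = 6², so this pole is inside the contour.
  |-1 + I/2|² = 5/4 < 36 = 6², so this pole is inside the contour.

With P(z) = z*sin(z) and Q(z) = z^3 - 2*z^2 - I*z^2/2 + 8*z - 3*I*z/2 + 19/2 - 17*I/2, each pole is simple, so Res(f, z₀) = P(z₀)/Q'(z₀) with Q'(z) = 3*z^2 - 4*z - I*z + 8 - 3*I/2.
  Res(f, 1 - 3*I) = P(1 - 3*I)/Q'(1 - 3*I) = ((1 - 3*I)*sin(1 - 3*I))/(-23 - 17*I/2) = (2/481 + 62*I/481)*sin(1 - 3*I)
  Res(f, 2 + 3*I) = P(2 + 3*I)/Q'(2 + 3*I) = ((2 + 3*I)*sin(2 + 3*I))/(-12 + 41*I/2) = (150/2257 - 308*I/2257)*sin(2 + 3*I)
  Res(f, -1 + I/2) = P(-1 + I/2)/Q'(-1 + I/2) = ((1 - I/2)*sin(1 - I/2))/(59/4 - 11*I/2) = (56/793 - 6*I/793)*sin(1 - I/2)

Sum of residues inside C: (150/2257 - 308*I/2257)*sin(2 + 3*I) + (56/793 - 6*I/793)*sin(1 - I/2) + (2/481 + 62*I/481)*sin(1 - 3*I)
∮_C f(z) dz = 2πi · ((150/2257 - 308*I/2257)*sin(2 + 3*I) + (56/793 - 6*I/793)*sin(1 - I/2) + (2/481 + 62*I/481)*sin(1 - 3*I)) = pi*(616/2257 + 300*I/2257)*sin(2 + 3*I) + pi*(12/793 + 112*I/793)*sin(1 - I/2) + pi*(-124/481 + 4*I/481)*sin(1 - 3*I)

Final answer: pi*(616/2257 + 300*I/2257)*sin(2 + 3*I) + pi*(12/793 + 112*I/793)*sin(1 - I/2) + pi*(-124/481 + 4*I/481)*sin(1 - 3*I)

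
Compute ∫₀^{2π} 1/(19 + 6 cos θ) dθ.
Let J = ∫₀^{2π} dθ/(19 + 6 cos θ).
Put z = e^{iθ}: then cos θ = (z + 1/z)/2, dθ = dz/(iz), and z runs once counterclockwise around |z| = 1:
  J = ∮_{|z|=1} 1/(19 + 6*(z + 1/z)/2) · dz/(iz) = (2/i) ∮_{|z|=1} dz/(6*z^2 + 38*z + 6).
The roots of 6*z^2 + 38*z + 6 are z = (-19 ± sqrt(19^2 - 6^2))/6, with sqrt(325) = 5*sqrt(13); their product is 1, so only z₊ = -19/6 + 5*sqrt(13)/6 lies inside the unit circle (z₋ = -19/6 - 5*sqrt(13)/6 lies outside).
z₊ is a simple zero of q(z) = 6*z^2 + 38*z + 6, so Res(1/q, z₊) = 1/q'(z₊) with q'(z) = 12*z + 38; and q'(z₊) = 6*(z₊ - z₋) = 10*sqrt(13).
Therefore J = (2/i) · 2πi · 1/(10*sqrt(13)) = 2*pi/(5*sqrt(13)) = 2*sqrt(13)*pi/65

Final answer: 2*sqrt(13)*pi/65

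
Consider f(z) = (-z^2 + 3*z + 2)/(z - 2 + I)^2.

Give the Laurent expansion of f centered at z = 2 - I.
(5 + I)/(z - 2 + I)^2 + (-1 + 2*I)/(z - 2 + I) - 1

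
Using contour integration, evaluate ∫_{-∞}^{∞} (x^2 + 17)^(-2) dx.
Let f(z) = (z^2 + 17)^(-2). The denominator has no real zeros and deg Q - deg P = 4 ≥ 2, so the integral of f over the upper semicircle |z| = R tends to 0 as R → ∞. Closing the contour in the upper half-plane,
  ∫_{-∞}^{∞} f(x) dx = 2πi · Σ Res(f, z_k)  over the poles with Im z_k > 0.

Zeros of the denominator: z^2 + 17 = 0 gives z = ±sqrt(17)*I.
Upper half-plane: z = sqrt(17)*I (a pole of order 2).

Write f(z) = g(z)/(z - sqrt(17)*I)^2 with g(z) = (z + sqrt(17)*I)^(-2). For a double pole, Res(f, z₀) = g'(z₀):
  g'(z) = -2/(z + sqrt(17)*I)^3
  Res(f, sqrt(17)*I) = g'(sqrt(17)*I) = -sqrt(17)*I/1156

∫_{-∞}^{∞} f(x) dx = 2πi · (-sqrt(17)*I/1156) = sqrt(17)*pi/578

Final answer: sqrt(17)*pi/578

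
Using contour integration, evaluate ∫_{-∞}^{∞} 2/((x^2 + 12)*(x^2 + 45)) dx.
pi*(-2*sqrt(5) + 5*sqrt(3))/495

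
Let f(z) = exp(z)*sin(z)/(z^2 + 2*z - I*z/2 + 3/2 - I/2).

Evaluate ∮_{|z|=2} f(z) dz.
By the residue theorem, ∮_C f(z) dz = 2πi · (sum of the residues of f at the poles inside |z| = 2).

The denominator factors as (z + 1 + I/2)*(z + 1 - I), so the singularities of f are simple poles at z = -1 - I/2, z = -1 + I.
  |-1 - I/2|² = 5/4 < 4 = 2², so this pole is inside the contour.
  |-1 + I|² = 2 < 4 = 2², so this pole is inside the contour.

With P(z) = exp(z)*sin(z) and Q(z) = z^2 + 2*z - I*z/2 + 3/2 - I/2, each pole is simple, so Res(f, z₀) = P(z₀)/Q'(z₀) with Q'(z) = 2*z + 2 - I/2.
  Res(f, -1 - I/2) = P(-1 - I/2)/Q'(-1 - I/2) = (-exp(-1 - I/2)*sin(1 + I/2))/(-3*I/2) = -2*I*exp(-1 - I/2)*sin(1 + I/2)/3
  Res(f, -1 + I) = P(-1 + I)/Q'(-1 + I) = (-exp(-1 + I)*sin(1 - I))/(3*I/2) = 2*I*exp(-1 + I)*sin(1 - I)/3

Sum of residues inside C: -2*I*exp(-1 - I/2)*sin(1 + I/2)/3 + 2*I*exp(-1 + I)*sin(1 - I)/3
∮_C f(z) dz = 2πi · (-2*I*exp(-1 - I/2)*sin(1 + I/2)/3 + 2*I*exp(-1 + I)*sin(1 - I)/3) = -4*pi*exp(-1 + I)*sin(1 - I)/3 + 4*pi*exp(-1 - I/2)*sin(1 + I/2)/3

Final answer: -4*pi*exp(-1 + I)*sin(1 - I)/3 + 4*pi*exp(-1 - I/2)*sin(1 + I/2)/3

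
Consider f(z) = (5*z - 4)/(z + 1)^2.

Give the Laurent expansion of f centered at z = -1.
Put w = z - (-1), i.e. z = w - 1. The denominator is w^2, so it suffices to rewrite the numerator in powers of w.

P(z) = 5*z - 4
P(w - 1) = -9 + 5*w

Dividing each term by w^2:
  f = -9/w^2 + 5/w

Substituting back w = z + 1:
  f(z) = -9/(z + 1)^2 + 5/(z + 1)

The series is finite because the numerator is a polynomial; the negative powers form the principal part, and the coefficient of 1/(z + 1) gives Res(f, -1) = 5.

Final answer: -9/(z + 1)^2 + 5/(z + 1)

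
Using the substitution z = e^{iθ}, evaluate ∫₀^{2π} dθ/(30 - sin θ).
2*sqrt(899)*pi/899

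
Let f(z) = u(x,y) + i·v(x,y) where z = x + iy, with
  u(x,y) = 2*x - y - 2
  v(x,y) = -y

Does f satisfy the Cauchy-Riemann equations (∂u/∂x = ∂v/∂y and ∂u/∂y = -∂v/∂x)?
∂u/∂x = 2
∂v/∂y = -1
∂u/∂y = -1
∂v/∂x = 0
∂u/∂x ≠ ∂v/∂y and ∂u/∂y ≠ -∂v/∂x; the Cauchy-Riemann equations are not satisfied, so f is not analytic.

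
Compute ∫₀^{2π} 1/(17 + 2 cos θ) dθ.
2*sqrt(285)*pi/285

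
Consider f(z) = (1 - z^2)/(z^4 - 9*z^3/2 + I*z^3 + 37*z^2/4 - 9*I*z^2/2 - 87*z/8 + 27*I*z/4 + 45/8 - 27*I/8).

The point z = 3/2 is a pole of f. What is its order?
2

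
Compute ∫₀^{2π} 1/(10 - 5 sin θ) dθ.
Call the integral J. The integrand is 2π-periodic and we integrate over a full period, so shifting θ does not change the value (θ → θ + π/2 turns sin θ into cos θ; θ → θ + π flips the sign of the trig term). Hence
  J = ∫₀^{2π} dθ/(10 + 5 cos θ).
Put z = e^{iθ}: then cos θ = (z + 1/z)/2, dθ = dz/(iz), and z runs once counterclockwise around |z| = 1:
  J = ∮_{|z|=1} 1/(10 + 5*(z + 1/z)/2) · dz/(iz) = (2/i) ∮_{|z|=1} dz/(5*z^2 + 20*z + 5).
The roots of 5*z^2 + 20*z + 5 are z = (-10 ± sqrt(10^2 - 5^2))/5, with sqrt(75) = 5*sqrt(3); their product is 1, so only z₊ = -2 + sqrt(3) lies inside the unit circle (z₋ = -2 - sqrt(3) lies outside).
z₊ is a simple zero of q(z) = 5*z^2 + 20*z + 5, so Res(1/q, z₊) = 1/q'(z₊) with q'(z) = 10*z + 20; and q'(z₊) = 5*(z₊ - z₋) = 10*sqrt(3).
Therefore J = (2/i) · 2πi · 1/(10*sqrt(3)) = 2*pi/(5*sqrt(3)) = 2*sqrt(3)*pi/15

Final answer: 2*sqrt(3)*pi/15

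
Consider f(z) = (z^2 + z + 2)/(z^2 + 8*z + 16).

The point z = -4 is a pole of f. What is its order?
Factor the denominator:
  z^2 + 8*z + 16 = (z + 4)^2

The numerator P(z) = z^2 + z + 2 has P(-4) = 14 ≠ 0, so no factor of (z + 4) cancels.
Near z = -4 we can therefore write f(z) = g(z)/(z + 4)^2 with g analytic at -4 and g(-4) ≠ 0 (g is just the numerator).

Hence z = -4 is a pole of order 2.

Final answer: 2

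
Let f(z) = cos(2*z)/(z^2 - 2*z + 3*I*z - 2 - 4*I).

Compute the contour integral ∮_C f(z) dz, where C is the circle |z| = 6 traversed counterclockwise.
pi*(-2/5 - 4*I/5)*cosh(4) + pi*(2/5 + 4*I/5)*cos(4 - 2*I)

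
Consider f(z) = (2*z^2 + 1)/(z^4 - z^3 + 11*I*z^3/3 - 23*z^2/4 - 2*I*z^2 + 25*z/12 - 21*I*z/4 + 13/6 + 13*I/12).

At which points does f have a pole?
{-1 - I/2, -I, 1 - 3*I/2, 1 - 2*I/3}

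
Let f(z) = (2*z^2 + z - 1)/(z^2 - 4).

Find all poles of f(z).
The singularities of f are the zeros of the denominator. Factoring,
  z^2 - 4 = (z + 2)*(z - 2)
so the candidates are z = -2, z = 2.

Check the numerator P(z) = 2*z^2 + z - 1 at each one:
  P(-2) = 5 ≠ 0, so z = -2 is a (simple) pole.
  P(2) = 9 ≠ 0, so z = 2 is a (simple) pole.

Poles of f: {-2, 2}

Final answer: {-2, 2}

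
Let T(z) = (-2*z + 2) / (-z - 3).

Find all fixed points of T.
T(z) = z means -2*z + 2 = z*(-z - 3), i.e.
  -z^2 - z - 2 = 0.
Discriminant: (-1)^2 - 4*(-1)*(-2) = -7, so the roots are complex conjugates.
  z = (1 ± I*sqrt(7))/(2*(-1))
Fixed points: {-1/2 - sqrt(7)*I/2, -1/2 + sqrt(7)*I/2}

Final answer: {-1/2 - sqrt(7)*I/2, -1/2 + sqrt(7)*I/2}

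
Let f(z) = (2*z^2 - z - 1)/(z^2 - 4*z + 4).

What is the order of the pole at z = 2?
Factor the denominator:
  z^2 - 4*z + 4 = (z - 2)^2

The numerator P(z) = 2*z^2 - z - 1 has P(2) = 5 ≠ 0, so no factor of (z - 2) cancels.
Near z = 2 we can therefore write f(z) = g(z)/(z - 2)^2 with g analytic at 2 and g(2) ≠ 0 (g is just the numerator).

Hence z = 2 is a pole of order 2.

Final answer: 2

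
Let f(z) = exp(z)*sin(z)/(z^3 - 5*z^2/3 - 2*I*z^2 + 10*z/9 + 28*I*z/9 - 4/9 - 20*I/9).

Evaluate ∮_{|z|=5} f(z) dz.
By the residue theorem, ∮_C f(z) dz = 2πi · (sum of the residues of f at the poles inside |z| = 5).

The denominator factors as (z - 2*I)*(z - 1 - 2*I/3)*(z - 2/3 + 2*I/3), so the singularities of f are simple poles at z = 2*I, z = 1 + 2*I/3, z = 2/3 - 2*I/3.
  |2*I|² = 4 < 25 = 5², so this pole is inside the contour.
  |1 + 2*I/3|² = 13/9 < 25 = 5², so this pole is inside the contour.
  |2/3 - 2*I/3|² = 8/9 < 25 = 5², so this pole is inside the contour.

With P(z) = exp(z)*sin(z) and Q(z) = z^3 - 5*z^2/3 - 2*I*z^2 + 10*z/9 + 28*I*z/9 - 4/9 - 20*I/9, each pole is simple, so Res(f, z₀) = P(z₀)/Q'(z₀) with Q'(z) = 3*z^2 - 10*z/3 - 4*I*z + 10/9 + 28*I/9.
  Res(f, 2*I) = P(2*I)/Q'(2*I) = (I*exp(2*I)*sinh(2))/(-26/9 - 32*I/9) = (-72/425 - 117*I/850)*exp(2*I)*sinh(2)
  Res(f, 1 + 2*I/3) = P(1 + 2*I/3)/Q'(1 + 2*I/3) = (exp(1 + 2*I/3)*sin(1 + 2*I/3))/(19/9 + 8*I/9) = (171/425 - 72*I/425)*exp(1 + 2*I/3)*sin(1 + 2*I/3)
  Res(f, 2/3 - 2*I/3) = P(2/3 - 2*I/3)/Q'(2/3 - 2*I/3) = (exp(2/3 - 2*I/3)*sin(2/3 - 2*I/3))/(-34/9) = -9*exp(2/3 - 2*I/3)*sin(2/3 - 2*I/3)/34

Sum of residues inside C: (-72/425 - 117*I/850)*exp(2*I)*sinh(2) - 9*exp(2/3 - 2*I/3)*sin(2/3 - 2*I/3)/34 + (171/425 - 72*I/425)*exp(1 + 2*I/3)*sin(1 + 2*I/3)
∮_C f(z) dz = 2πi · ((-72/425 - 117*I/850)*exp(2*I)*sinh(2) - 9*exp(2/3 - 2*I/3)*sin(2/3 - 2*I/3)/34 + (171/425 - 72*I/425)*exp(1 + 2*I/3)*sin(1 + 2*I/3)) = -9*I*pi*exp(2/3 - 2*I/3)*sin(2/3 - 2*I/3)/17 + pi*(117/425 - 144*I/425)*exp(2*I)*sinh(2) + pi*(144/425 + 342*I/425)*exp(1 + 2*I/3)*sin(1 + 2*I/3)

Final answer: -9*I*pi*exp(2/3 - 2*I/3)*sin(2/3 - 2*I/3)/17 + pi*(117/425 - 144*I/425)*exp(2*I)*sinh(2) + pi*(144/425 + 342*I/425)*exp(1 + 2*I/3)*sin(1 + 2*I/3)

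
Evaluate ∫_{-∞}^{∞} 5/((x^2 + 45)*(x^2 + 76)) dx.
Let f(z) = 5/((z^2 + 45)*(z^2 + 76)). The denominator has no real zeros and deg Q - deg P = 4 ≥ 2, so the integral of f over the upper semicircle |z| = R tends to 0 as R → ∞. Closing the contour in the upper half-plane,
  ∫_{-∞}^{∞} f(x) dx = 2πi · Σ Res(f, z_k)  over the poles with Im z_k > 0.

Zeros of the denominator: z^2 + 76 = 0 gives z = ±2*sqrt(19)*I; z^2 + 45 = 0 gives z = ±3*sqrt(5)*I.
Upper half-plane: z = 2*sqrt(19)*I, z = 3*sqrt(5)*I (simple).

Each pole is a simple zero of Q(z) = z^4 + 121*z^2 + 3420, so Res(f, z₀) = P(z₀)/Q'(z₀) with P(z) = 5, Q'(z) = 4*z^3 + 242*z:
  Res(f, 2*sqrt(19)*I) = (5)/(-124*sqrt(19)*I) = 5*sqrt(19)*I/2356
  Res(f, 3*sqrt(5)*I) = (5)/(186*sqrt(5)*I) = -sqrt(5)*I/186

Sum of residues: I*(-38*sqrt(5) + 15*sqrt(19))/7068
∫_{-∞}^{∞} f(x) dx = 2πi · (I*(-38*sqrt(5) + 15*sqrt(19))/7068) = pi*(-15*sqrt(19) + 38*sqrt(5))/3534

Final answer: pi*(-15*sqrt(19) + 38*sqrt(5))/3534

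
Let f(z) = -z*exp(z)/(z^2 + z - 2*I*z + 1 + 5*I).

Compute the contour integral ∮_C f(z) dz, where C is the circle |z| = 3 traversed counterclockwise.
By the residue theorem, ∮_C f(z) dz = 2πi · (sum of the residues of f at the poles inside |z| = 3).

The denominator factors as (z - 1 + I)*(z + 2 - 3*I), so the singularities of f are simple poles at z = 1 - I, z = -2 + 3*I.
  |1 - I|² = 2 < 9 = 3², so this pole is inside the contour.
  |-2 + 3*I|² = 13 > 9 = 3², so this pole is outside the contour.

With P(z) = -z*exp(z) and Q(z) = z^2 + z - 2*I*z + 1 + 5*I, each pole is simple, so Res(f, z₀) = P(z₀)/Q'(z₀) with Q'(z) = 2*z + 1 - 2*I.
  Res(f, 1 - I) = P(1 - I)/Q'(1 - I) = ((-1 + I)*exp(1 - I))/(3 - 4*I) = (-7/25 - I/25)*exp(1 - I)

∮_C f(z) dz = 2πi · ((-7/25 - I/25)*exp(1 - I)) = pi*(2/25 - 14*I/25)*exp(1 - I)

Final answer: pi*(2/25 - 14*I/25)*exp(1 - I)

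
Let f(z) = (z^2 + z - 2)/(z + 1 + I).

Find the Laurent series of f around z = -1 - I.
(-3 + I)/(z + 1 + I) - 1 - 2*I + (z + 1 + I)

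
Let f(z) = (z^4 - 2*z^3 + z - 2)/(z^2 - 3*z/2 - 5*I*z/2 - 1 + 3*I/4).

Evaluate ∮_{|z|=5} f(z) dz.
By the residue theorem, ∮_C f(z) dz = 2πi · (sum of the residues of f at the poles inside |z| = 5).

The denominator factors as (z - I/2)*(z - 3/2 - 2*I), so the singularities of f are simple poles at z = I/2, z = 3/2 + 2*I.
  |I/2|² = 1/4 < 25 = 5², so this pole is inside the contour.
  |3/2 + 2*I|² = 25/4 < 25 = 5², so this pole is inside the contour.

With P(z) = z^4 - 2*z^3 + z - 2 and Q(z) = z^2 - 3*z/2 - 5*I*z/2 - 1 + 3*I/4, each pole is simple, so Res(f, z₀) = P(z₀)/Q'(z₀) with Q'(z) = 2*z - 3/2 - 5*I/2.
  Res(f, I/2) = P(I/2)/Q'(I/2) = (-31/16 + 3*I/4)/(-3/2 - 3*I/2) = 19/48 - 43*I/48
  Res(f, 3/2 + 2*I) = P(3/2 + 2*I)/Q'(3/2 + 2*I) = (-67/16 - 30*I)/(3/2 + 3*I/2) = -547/48 - 413*I/48

Sum of residues inside C: -11 - 19*I/2
∮_C f(z) dz = 2πi · (-11 - 19*I/2) = pi*(19 - 22*I)

Final answer: pi*(19 - 22*I)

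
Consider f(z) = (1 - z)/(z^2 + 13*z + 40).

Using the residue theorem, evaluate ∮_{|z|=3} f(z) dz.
By the residue theorem, ∮_C f(z) dz = 2πi · (sum of the residues of f at the poles inside |z| = 3).

The denominator factors as (z + 8)*(z + 5), so the singularities of f are simple poles at z = -8, z = -5.
  |-8|² = 64 > 9 = 3², so this pole is outside the contour.
  |-5|² = 25 > 9 = 3², so this pole is outside the contour.

No pole lies inside the contour, so f is analytic on and inside C and the integral is 0 (Cauchy's theorem).

Final answer: 0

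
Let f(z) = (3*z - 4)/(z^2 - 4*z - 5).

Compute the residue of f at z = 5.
11/6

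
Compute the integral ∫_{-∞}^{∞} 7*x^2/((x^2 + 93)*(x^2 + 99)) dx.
7*pi*(-sqrt(93) + 3*sqrt(11))/6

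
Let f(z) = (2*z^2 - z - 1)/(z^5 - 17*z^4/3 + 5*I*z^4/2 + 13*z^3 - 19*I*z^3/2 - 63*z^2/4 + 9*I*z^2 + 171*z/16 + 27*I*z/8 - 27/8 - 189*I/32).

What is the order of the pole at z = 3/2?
Factor the denominator:
  z^5 - 17*z^4/3 + 5*I*z^4/2 + 13*z^3 - 19*I*z^3/2 - 63*z^2/4 + 9*I*z^2 + 171*z/16 + 27*I*z/8 - 27/8 - 189*I/32 = (z - 3/2)^3*(z + 1/3 - I/2)*(z - 3/2 + 3*I)

The numerator P(z) = 2*z^2 - z - 1 has P(3/2) = 2 ≠ 0, so no factor of (z - 3/2) cancels.
Near z = 3/2 we can therefore write f(z) = g(z)/(z - 3/2)^3 with g analytic at 3/2 and g(3/2) ≠ 0 (g is the numerator divided by the remaining denominator factors).

Hence z = 3/2 is a pole of order 3.

Final answer: 3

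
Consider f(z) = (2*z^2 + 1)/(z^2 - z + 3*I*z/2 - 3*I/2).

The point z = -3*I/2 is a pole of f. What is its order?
Factor the denominator:
  z^2 - z + 3*I*z/2 - 3*I/2 = (z + 3*I/2)*(z - 1)

The numerator P(z) = 2*z^2 + 1 has P(-3*I/2) = -7/2 ≠ 0, so no factor of (z + 3*I/2) cancels.
Near z = -3*I/2 we can therefore write f(z) = g(z)/(z + 3*I/2) with g analytic at -3*I/2 and g(-3*I/2) ≠ 0 (g is the numerator divided by the remaining denominator factors).

Hence z = -3*I/2 is a pole of order 1.

Final answer: 1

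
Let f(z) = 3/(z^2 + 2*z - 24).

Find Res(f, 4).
Write f(z) = P(z)/Q(z) with P(z) = 3 and Q(z) = z^2 + 2*z - 24.
The denominator factors as Q(z) = (z + 6)*(z - 4), so z = 4 is a simple zero of Q and P is analytic there; z = 4 is therefore a simple pole and
  Res(f, z₀) = P(z₀)/Q'(z₀).

Q'(z) = 2*z + 2, so Q'(4) = 10.
P(4) = 3.

Res(f, 4) = (3)/(10) = 3/10

Final answer: 3/10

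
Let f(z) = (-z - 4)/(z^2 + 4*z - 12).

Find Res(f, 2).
Write f(z) = P(z)/Q(z) with P(z) = -z - 4 and Q(z) = z^2 + 4*z - 12.
The denominator factors as Q(z) = (z + 6)*(z - 2), so z = 2 is a simple zero of Q and P is analytic there; z = 2 is therefore a simple pole and
  Res(f, z₀) = P(z₀)/Q'(z₀).

Q'(z) = 2*z + 4, so Q'(2) = 8.
P(2) = -6.

Res(f, 2) = (-6)/(8) = -3/4

Final answer: -3/4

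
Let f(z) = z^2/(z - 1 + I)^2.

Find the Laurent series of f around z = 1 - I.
Put w = z - (1 - I), i.e. z = w + 1 - I. The denominator is w^2, so it suffices to rewrite the numerator in powers of w.

P(z) = z^2
P(w + 1 - I) = -2*I + (2 - 2*I)*w + w^2

Dividing each term by w^2:
  f = -2*I/w^2 + (2 - 2*I)/w + 1

Substituting back w = z - 1 + I:
  f(z) = -2*I/(z - 1 + I)^2 + (2 - 2*I)/(z - 1 + I) + 1

The series is finite because the numerator is a polynomial; the negative powers form the principal part, and the coefficient of 1/(z - 1 + I) gives Res(f, 1 - I) = 2 - 2*I.

Final answer: -2*I/(z - 1 + I)^2 + (2 - 2*I)/(z - 1 + I) + 1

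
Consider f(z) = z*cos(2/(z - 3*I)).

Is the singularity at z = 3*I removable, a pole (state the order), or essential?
Let u = z - 3*I. Then
  cos(2/u) = Σ_{k≥0} (-1)^k (2)^(2k)/((2k)!·u^(2k)) = 1 - 2/u^2 + 2/(3*u^4) + ...
which has infinitely many negative powers of u, so cos(2/(z - 3*I)) has an essential singularity at z = 3*I.
The extra factor z is a nonzero polynomial; if the product had at most a pole at z = 3*I, dividing by that polynomial would leave cos(2/(z - 3*I)) with at most a pole too — contradiction. (Equivalently, the product's Laurent series still has infinitely many negative powers.)
So the singularity is essential.

Final answer: essential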